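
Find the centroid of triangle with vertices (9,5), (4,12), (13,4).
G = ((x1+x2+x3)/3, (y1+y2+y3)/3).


Gx = (9+4+13)/3 = 26/3 = 8.6667
Gy = (5+12+4)/3 = 21/3 = 7.0000

G = (8.6667, 7.0000)


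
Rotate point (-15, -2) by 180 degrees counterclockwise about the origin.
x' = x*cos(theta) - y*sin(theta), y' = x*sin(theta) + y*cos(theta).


cos(180) = -1, sin(180) = 0
x' = -15*(-1) + 2*0 = 15
y' = -15*0 - 2*(-1) = 2

(15, 2)


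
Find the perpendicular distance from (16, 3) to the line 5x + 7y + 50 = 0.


|5*16 + 7*3 + 50| = |151| = 151
sqrt(25 + 49) = sqrt(74) = 8.6023
d = 151/sqrt(74) = 17.5534

17.5534


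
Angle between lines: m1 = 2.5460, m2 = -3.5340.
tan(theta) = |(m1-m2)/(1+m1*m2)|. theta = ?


m1-m2 = 6.08
1+m1*m2 = -7.997564
tan(theta) = |6.08/(-7.997564)| = 0.760231
theta = arctan(|6.08/(-7.997564)|) = 37.2432 degrees (acute angle)

37.2432 degrees


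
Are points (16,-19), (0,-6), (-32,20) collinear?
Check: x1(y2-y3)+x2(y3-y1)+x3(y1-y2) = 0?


16*(-6-20) + 0*(20+ 19) - 32*(-19+ 6)
= -416 + 0 + 416 = 0

Yes, collinear (determinant = 0)


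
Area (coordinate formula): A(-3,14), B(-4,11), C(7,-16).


-3*(11+ 16) = -81
-4*(-16-14) = 120
7*(14-11) = 21
sum = 60
Area = |60|/2 = 30.0000

30.0000 sq units


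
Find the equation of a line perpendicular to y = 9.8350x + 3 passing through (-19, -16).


Perpendicular slope = -1/m1 = -1/9.8350 = -0.1017
b2 = y0 - m2*x0 = -16 - 19/9.8350 = -16 - 1.9319 = -17.9319

y = -0.1017x - 17.9319


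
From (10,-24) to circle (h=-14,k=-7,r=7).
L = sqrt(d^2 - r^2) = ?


d = sqrt((10+ 14)^2 + (-24+ 7)^2) = sqrt(576+289) = 29.4109
L = sqrt(865.0000 - 49) = sqrt(816.0000) = 28.5657

28.5657


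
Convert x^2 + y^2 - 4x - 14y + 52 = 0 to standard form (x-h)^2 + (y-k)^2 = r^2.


h = -D/2 = 4/2 = 2
k = -E/2 = 14/2 = 7
r^2 = h^2 + k^2 - F = 4 + 49 - 52 = 1
r = 1

Center (2, 7), radius = 1


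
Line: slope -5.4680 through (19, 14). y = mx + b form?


y - 14 = -5.4680(x - 19)
y = -5.4680x + 14 + 5.4680*19
y = -5.4680x + 117.8920

y = -5.4680x + 117.8920


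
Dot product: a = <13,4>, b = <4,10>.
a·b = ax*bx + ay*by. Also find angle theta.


a·b = 13*4 + 4*10 = 52 + 40 = 92
|a| = sqrt(169+16) = 13.6015
|b| = sqrt(16+100) = 10.7703
cos(theta) = 92/(sqrt(185)*sqrt(116)) = 92/sqrt(21460) = 0.628019
theta = arccos(92/sqrt(21460)) = 51.0959 degrees

a·b = 92, theta = 51.0959 deg


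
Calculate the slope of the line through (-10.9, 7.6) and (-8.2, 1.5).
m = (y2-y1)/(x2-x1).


dy = 1.5 - 7.6 = -6.1
dx = -8.2 + 10.9 = 2.7
m = -6.1/2.7 = -2.2593

m = -2.2593


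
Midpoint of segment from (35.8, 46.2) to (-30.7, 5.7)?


Mx = (35.8 - 30.7)/2 = 5.1/2 = 2.5500
My = (46.2 + 5.7)/2 = 51.9/2 = 25.9500

(2.5500, 25.9500)


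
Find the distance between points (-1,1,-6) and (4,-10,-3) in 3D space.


dx=5, dy=-11, dz=3
d = sqrt(25+121+9) = sqrt(155) = 12.4499

12.4499


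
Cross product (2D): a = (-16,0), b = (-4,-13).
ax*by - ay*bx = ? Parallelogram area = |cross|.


cross = -16*(-13) - 0*(-4) = 208 - 0 = 208
Parallelogram area = |208| = 208

cross = 208, parallelogram area = 208


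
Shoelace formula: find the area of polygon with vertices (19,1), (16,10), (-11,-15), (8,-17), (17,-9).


sum(xi*y_{i+1}) = 19*10 + 16*(-15) - 11*(-17) + 8*(-9) + 17*1 = 82
sum(yi*x_{i+1}) = 1*16 + 10*(-11) - 15*8 - 17*17 - 9*19 = -674
Area = |82 + 674|/2 = 756/2 = 378.0000

378.0000 sq units


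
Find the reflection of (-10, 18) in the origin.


Reflection rule for origin: (-x, -y)
(-10, 18) -> (10, -18)

(10, -18)


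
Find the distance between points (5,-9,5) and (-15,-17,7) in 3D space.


dx=-20, dy=-8, dz=2
d = sqrt(400+64+4) = sqrt(468) = 21.6333

21.6333


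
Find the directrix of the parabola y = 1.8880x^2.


a = 1.8880
1/(4a) = 0.1324
directrix: y = -0.1324 = -0.1324

y = -0.1324


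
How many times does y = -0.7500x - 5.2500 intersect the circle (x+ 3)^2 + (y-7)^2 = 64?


Substitute y = -0.7500x - 5.2500: (x+ 3)^2 + (-0.7500x- 5.2500-7)^2 = 64
Expand to Ax^2 + Bx + C = 0, where b-k = -12.25
A = 1+m^2 = 1.5625
B = 2(m(b-k) - h) = 2(-0.7500*(-12.25) + 3) = 24.375
C = h^2 + (b-k)^2 - r^2 = 9 + 150.0625 - 64 = 95.0625
disc = B^2-4AC = 594.1406 - 594.1406 = 0
disc = 0

1 intersection point (tangent)


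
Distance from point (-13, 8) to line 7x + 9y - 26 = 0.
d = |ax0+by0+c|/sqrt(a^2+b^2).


|7*(-13) + 9*8 - 26| = |-45| = 45
sqrt(49 + 81) = sqrt(130) = 11.4018
d = 45/sqrt(130) = 3.9468

3.9468


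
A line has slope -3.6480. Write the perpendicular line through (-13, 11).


Perpendicular slope = -1/m1 = -1/(-3.6480) = 0.2741
b2 = y0 - m2*x0 = 11 - 13/(-3.6480) = 11 + 3.5636 = 14.5636

y = 0.2741x + 14.5636


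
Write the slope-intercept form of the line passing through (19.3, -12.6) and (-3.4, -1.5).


m = (11.1)/(-22.7) = -0.4890
b = y1 - m*x1 = -12.6 - (11.1*19.3)/(-22.7) = -12.6 + 9.4374 = -3.1626

y = -0.4890x - 3.1626


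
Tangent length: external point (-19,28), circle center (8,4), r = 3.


d = sqrt((-19-8)^2 + (28-4)^2) = sqrt(729+576) = 36.1248
L = sqrt(1305.0000 - 9) = sqrt(1296.0000) = 36.0000

36.0000


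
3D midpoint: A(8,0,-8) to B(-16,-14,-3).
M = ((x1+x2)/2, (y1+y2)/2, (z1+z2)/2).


Mx = (8- 16)/2 = -4.0000
My = (0- 14)/2 = -7.0000
Mz = (-8- 3)/2 = -5.5000

M = (-4.0000, -7.0000, -5.5000)


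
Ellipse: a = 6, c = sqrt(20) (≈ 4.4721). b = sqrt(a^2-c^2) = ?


b^2 = 6^2 - (sqrt(20))^2 = 36 - 20 = 16
b = sqrt(16) = 4

b = 4


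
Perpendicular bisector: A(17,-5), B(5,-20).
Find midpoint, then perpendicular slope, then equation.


Midpoint = (11, -12.5)
Slope of AB = dy/dx = -15/(-12) = 1.2500
Perp slope = -dx/dy = -12/15 = -0.8000
b = My - (perp slope)*Mx = -12.5 + (-12*11)/(-15) = -12.5 + 8.8000 = -3.7000

y = -0.8000x - 3.7000


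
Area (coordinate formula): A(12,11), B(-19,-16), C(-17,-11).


12*(-16+ 11) = -60
-19*(-11-11) = 418
-17*(11+ 16) = -459
sum = -101
Area = |-101|/2 = 50.5000

50.5000 sq units


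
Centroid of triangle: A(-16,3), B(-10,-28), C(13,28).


Gx = (-16- 10+13)/3 = -13/3 = -4.3333
Gy = (3- 28+28)/3 = 3/3 = 1.0000

G = (-4.3333, 1.0000)


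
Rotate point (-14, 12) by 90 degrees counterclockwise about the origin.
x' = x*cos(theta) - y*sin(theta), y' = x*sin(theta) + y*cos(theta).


cos(90) = 0, sin(90) = 1
x' = -14*0 - 12*1 = -12
y' = -14*1 + 12*0 = -14

(-12, -14)


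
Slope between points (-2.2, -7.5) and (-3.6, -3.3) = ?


dy = -3.3 + 7.5 = 4.2
dx = -3.6 + 2.2 = -1.4
m = 4.2/(-1.4) = -3.0000

m = -3.0000


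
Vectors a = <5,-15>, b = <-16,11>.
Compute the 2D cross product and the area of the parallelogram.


cross = 5*11 + 15*(-16) = 55 - 240 = -185
Parallelogram area = |-185| = 185

cross = -185, parallelogram area = 185


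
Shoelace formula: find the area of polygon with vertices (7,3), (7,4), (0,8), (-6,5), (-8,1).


sum(xi*y_{i+1}) = 7*4 + 7*8 + 0*5 - 6*1 - 8*3 = 54
sum(yi*x_{i+1}) = 3*7 + 4*0 + 8*(-6) + 5*(-8) + 1*7 = -60
Area = |54 + 60|/2 = 114/2 = 57.0000

57.0000 sq units


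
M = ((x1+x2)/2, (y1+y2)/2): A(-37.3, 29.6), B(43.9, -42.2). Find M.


Mx = (-37.3 + 43.9)/2 = 6.6/2 = 3.3000
My = (29.6 - 42.2)/2 = -12.6/2 = -6.3000

(3.3000, -6.3000)


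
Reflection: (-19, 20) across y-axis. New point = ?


Reflection rule for y-axis: (-x, y)
(-19, 20) -> (19, 20)

(19, 20)


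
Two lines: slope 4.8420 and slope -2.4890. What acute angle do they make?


m1-m2 = 7.331
1+m1*m2 = -11.051738
tan(theta) = |7.331/(-11.051738)| = 0.663335
theta = arctan(|7.331/(-11.051738)|) = 33.5577 degrees (acute angle)

33.5577 degrees


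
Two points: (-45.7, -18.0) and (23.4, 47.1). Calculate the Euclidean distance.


dx = 23.4 + 45.7 = 69.1
dy = 47.1 + 18.0 = 65.1
d = sqrt(4774.81 + 4238.01) = sqrt(9012.82) = 94.9359

94.9359


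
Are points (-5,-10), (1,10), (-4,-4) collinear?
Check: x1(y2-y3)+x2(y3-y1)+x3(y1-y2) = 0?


-5*(10+ 4) + 1*(-4+ 10) - 4*(-10-10)
= -70 + 6 + 80 = 16

No, not collinear (determinant = 16)


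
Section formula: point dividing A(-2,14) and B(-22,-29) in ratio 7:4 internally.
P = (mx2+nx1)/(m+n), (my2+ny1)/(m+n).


Px = (7*(-22) + 4*(-2))/11 = -162/11 = -14.7273
Py = (7*(-29) + 4*14)/11 = -147/11 = -13.3636

P = (-14.7273, -13.3636)


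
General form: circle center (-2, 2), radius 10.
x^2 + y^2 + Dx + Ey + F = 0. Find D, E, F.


(x+ 2)^2 + (y-2)^2 = 10^2
D = -2h = 4, E = -2k = -4
F = h^2+k^2-r^2 = 4+4-100 = -92

D = 4, E = -4, F = -92


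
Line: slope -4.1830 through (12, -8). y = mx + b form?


y + 8 = -4.1830(x - 12)
y = -4.1830x - 8 + 4.1830*12
y = -4.1830x + 42.1960

y = -4.1830x + 42.1960


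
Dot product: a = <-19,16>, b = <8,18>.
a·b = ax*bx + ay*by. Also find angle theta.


a·b = -19*8 + 16*18 = -152 + 288 = 136
|a| = sqrt(361+256) = 24.8395
|b| = sqrt(64+324) = 19.6977
cos(theta) = 136/(sqrt(617)*sqrt(388)) = 136/sqrt(239396) = 0.277959
theta = arccos(136/sqrt(239396)) = 73.8616 degrees

a·b = 136, theta = 73.8616 deg


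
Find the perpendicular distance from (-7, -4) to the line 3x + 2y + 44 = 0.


|3*(-7) + 2*(-4) + 44| = |15| = 15
sqrt(9 + 4) = sqrt(13) = 3.6056
d = 15/sqrt(13) = 4.1603

4.1603


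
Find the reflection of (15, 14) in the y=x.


Reflection rule for y=x: (y, x)
(15, 14) -> (14, 15)

(14, 15)


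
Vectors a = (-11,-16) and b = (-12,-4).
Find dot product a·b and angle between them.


a·b = -11*(-12) - 16*(-4) = 132 + 64 = 196
|a| = sqrt(121+256) = 19.4165
|b| = sqrt(144+16) = 12.6491
cos(theta) = 196/(sqrt(377)*sqrt(160)) = 196/sqrt(60320) = 0.798041
theta = arccos(196/sqrt(60320)) = 37.0565 degrees

a·b = 196, theta = 37.0565 deg


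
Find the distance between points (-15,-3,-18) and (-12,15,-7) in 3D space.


dx=3, dy=18, dz=11
d = sqrt(9+324+121) = sqrt(454) = 21.3073

21.3073


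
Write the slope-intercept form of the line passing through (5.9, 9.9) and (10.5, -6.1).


m = (-16.0)/(4.6) = -3.4783
b = y1 - m*x1 = 9.9 - (-16.0*5.9)/(4.6) = 9.9 + 20.5217 = 30.4217

y = -3.4783x + 30.4217


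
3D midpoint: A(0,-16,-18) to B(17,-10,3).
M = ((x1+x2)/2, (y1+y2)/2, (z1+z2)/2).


Mx = (0+17)/2 = 8.5000
My = (-16- 10)/2 = -13.0000
Mz = (-18+3)/2 = -7.5000

M = (8.5000, -13.0000, -7.5000)


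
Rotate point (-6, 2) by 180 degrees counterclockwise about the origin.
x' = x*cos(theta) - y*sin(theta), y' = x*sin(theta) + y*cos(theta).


cos(180) = -1, sin(180) = 0
x' = -6*(-1) - 2*0 = 6
y' = -6*0 + 2*(-1) = -2

(6, -2)


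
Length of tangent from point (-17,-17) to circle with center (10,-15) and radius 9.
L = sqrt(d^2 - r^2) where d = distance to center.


d = sqrt((-17-10)^2 + (-17+ 15)^2) = sqrt(729+4) = 27.0740
L = sqrt(733.0000 - 81) = sqrt(652.0000) = 25.5343

25.5343


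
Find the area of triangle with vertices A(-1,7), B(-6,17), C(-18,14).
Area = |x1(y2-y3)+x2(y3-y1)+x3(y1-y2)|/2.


-1*(17-14) = -3
-6*(14-7) = -42
-18*(7-17) = 180
sum = 135
Area = |135|/2 = 67.5000

67.5000 sq units


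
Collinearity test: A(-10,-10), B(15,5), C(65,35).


-10*(5-35) + 15*(35+ 10) + 65*(-10-5)
= 300 + 675 - 975 = 0

Yes, collinear (determinant = 0)


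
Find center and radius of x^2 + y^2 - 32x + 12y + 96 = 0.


h = -D/2 = 32/2 = 16
k = -E/2 = -12/2 = -6
r^2 = h^2 + k^2 - F = 256 + 36 - 96 = 196
r = 14

Center (16, -6), radius = 14


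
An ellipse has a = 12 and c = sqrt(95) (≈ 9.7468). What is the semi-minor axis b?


b^2 = 12^2 - (sqrt(95))^2 = 144 - 95 = 49
b = sqrt(49) = 7

b = 7


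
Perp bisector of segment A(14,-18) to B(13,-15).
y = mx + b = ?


Midpoint = (13.5, -16.5)
Slope of AB = dy/dx = 3/(-1) = -3.0000
Perp slope = -dx/dy = 1/3 = 0.3333
b = My - (perp slope)*Mx = -16.5 + (-1*13.5)/3 = -16.5 - 4.5000 = -21.0000

y = 0.3333x - 21.0000


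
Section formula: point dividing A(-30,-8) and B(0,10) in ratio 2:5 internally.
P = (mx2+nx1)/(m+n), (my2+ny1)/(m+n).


Px = (2*0 + 5*(-30))/7 = -150/7 = -21.4286
Py = (2*10 + 5*(-8))/7 = -20/7 = -2.8571

P = (-21.4286, -2.8571)


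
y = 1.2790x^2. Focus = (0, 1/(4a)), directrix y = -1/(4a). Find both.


a = 1.2790
1/(4a) = 0.1955
Focus = (0, 0.1955)
Directrix: y = -0.1955

Focus = (0, 0.1955), Directrix: y = -0.1955


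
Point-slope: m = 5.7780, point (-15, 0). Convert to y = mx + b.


y - 0 = 5.7780(x + 15)
y = 5.7780x + 0 - 5.7780*(-15)
y = 5.7780x + 86.6700

y = 5.7780x + 86.6700


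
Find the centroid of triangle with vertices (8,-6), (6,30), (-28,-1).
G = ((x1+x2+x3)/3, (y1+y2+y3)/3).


Gx = (8+6- 28)/3 = -14/3 = -4.6667
Gy = (-6+30- 1)/3 = 23/3 = 7.6667

G = (-4.6667, 7.6667)


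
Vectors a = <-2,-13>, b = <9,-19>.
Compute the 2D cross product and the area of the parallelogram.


cross = -2*(-19) + 13*9 = 38 + 117 = 155
Parallelogram area = |155| = 155

cross = 155, parallelogram area = 155


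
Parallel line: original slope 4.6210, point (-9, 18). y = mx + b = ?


Parallel lines have equal slopes.
m2 = 4.6210
b2 = 18 - 4.6210*(-9) = 59.5890

y = 4.6210x + 59.5890


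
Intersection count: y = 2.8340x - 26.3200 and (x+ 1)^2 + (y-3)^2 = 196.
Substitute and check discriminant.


Substitute y = 2.8340x - 26.3200: (x+ 1)^2 + (2.8340x- 26.3200-3)^2 = 196
Expand to Ax^2 + Bx + C = 0, where b-k = -29.32
A = 1+m^2 = 9.031556
B = 2(m(b-k) - h) = 2(2.8340*(-29.32) + 1) = -164.18576
C = h^2 + (b-k)^2 - r^2 = 1 + 859.6624 - 196 = 664.6624
disc = B^2-4AC = 26956.9638 - 24011.7427 = 2945.2211
disc > 0

2 intersection points


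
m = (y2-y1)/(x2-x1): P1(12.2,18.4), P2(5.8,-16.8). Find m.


dy = -16.8 - 18.4 = -35.2
dx = 5.8 - 12.2 = -6.4
m = -35.2/(-6.4) = 5.5000

m = 5.5000


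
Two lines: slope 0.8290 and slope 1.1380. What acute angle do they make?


m1-m2 = -0.309
1+m1*m2 = 1.943402
tan(theta) = |-0.309/1.943402| = 0.159000
theta = arctan(|-0.309/1.943402|) = 9.0344 degrees (acute angle)

9.0344 degrees


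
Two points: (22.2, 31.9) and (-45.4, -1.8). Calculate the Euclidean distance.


dx = -45.4 - 22.2 = -67.6
dy = -1.8 - 31.9 = -33.7
d = sqrt(4569.76 + 1135.69) = sqrt(5705.45) = 75.5344

75.5344


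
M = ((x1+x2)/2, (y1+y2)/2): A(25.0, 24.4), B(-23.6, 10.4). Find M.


Mx = (25.0 - 23.6)/2 = 1.4/2 = 0.7000
My = (24.4 + 10.4)/2 = 34.8/2 = 17.4000

(0.7000, 17.4000)


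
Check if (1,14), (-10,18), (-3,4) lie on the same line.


1*(18-4) - 10*(4-14) - 3*(14-18)
= 14 + 100 + 12 = 126

No, not collinear (determinant = 126)


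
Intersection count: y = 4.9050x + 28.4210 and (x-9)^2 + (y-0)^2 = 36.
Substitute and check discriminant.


Substitute y = 4.9050x + 28.4210: (x-9)^2 + (4.9050x+28.4210-0)^2 = 36
Expand to Ax^2 + Bx + C = 0, where b-k = 28.421
A = 1+m^2 = 25.059025
B = 2(m(b-k) - h) = 2(4.9050*28.421 - 9) = 260.81001
C = h^2 + (b-k)^2 - r^2 = 81 + 807.753241 - 36 = 852.753241
disc = B^2-4AC = 68021.8613 - 85476.6591 = -17454.7978
disc < 0

0 intersection points


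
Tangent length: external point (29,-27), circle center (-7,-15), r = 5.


d = sqrt((29+ 7)^2 + (-27+ 15)^2) = sqrt(1296+144) = 37.9473
L = sqrt(1440.0000 - 25) = sqrt(1415.0000) = 37.6165

37.6165


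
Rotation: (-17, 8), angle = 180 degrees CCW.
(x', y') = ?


cos(180) = -1, sin(180) = 0
x' = -17*(-1) - 8*0 = 17
y' = -17*0 + 8*(-1) = -8

(17, -8)


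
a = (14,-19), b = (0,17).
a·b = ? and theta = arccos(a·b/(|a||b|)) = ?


a·b = 14*0 - 19*17 = 0 - 323 = -323
|a| = sqrt(196+361) = 23.6008
|b| = sqrt(0+289) = 17.0000
cos(theta) = -323/(sqrt(557)*sqrt(289)) = -323/sqrt(160973) = -0.805056
theta = arccos(-323/sqrt(160973)) = 143.6156 degrees

a·b = -323, theta = 143.6156 deg


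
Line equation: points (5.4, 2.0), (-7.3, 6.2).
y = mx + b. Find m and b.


m = (4.2)/(-12.7) = -0.3307
b = y1 - m*x1 = 2.0 - (4.2*5.4)/(-12.7) = 2.0 + 1.7858 = 3.7858

y = -0.3307x + 3.7858


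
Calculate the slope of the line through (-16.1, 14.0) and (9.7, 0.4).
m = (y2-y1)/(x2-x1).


dy = 0.4 - 14.0 = -13.6
dx = 9.7 + 16.1 = 25.8
m = -13.6/25.8 = -0.5271

m = -0.5271


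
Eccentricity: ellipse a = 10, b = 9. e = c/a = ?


c = sqrt(100-81) = sqrt(19) = 4.3589
e = c/a = sqrt(19)/10 = 0.4359

e = 0.4359


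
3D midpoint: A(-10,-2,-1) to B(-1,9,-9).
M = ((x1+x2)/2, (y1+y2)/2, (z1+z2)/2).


Mx = (-10- 1)/2 = -5.5000
My = (-2+9)/2 = 3.5000
Mz = (-1- 9)/2 = -5.0000

M = (-5.5000, 3.5000, -5.0000)


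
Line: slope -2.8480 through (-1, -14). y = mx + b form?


y + 14 = -2.8480(x + 1)
y = -2.8480x - 14 + 2.8480*(-1)
y = -2.8480x - 16.8480

y = -2.8480x - 16.8480


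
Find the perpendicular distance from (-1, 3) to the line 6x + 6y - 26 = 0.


|6*(-1) + 6*3 - 26| = |-14| = 14
sqrt(36 + 36) = sqrt(72) = 8.4853
d = 14/sqrt(72) = 1.6499

1.6499


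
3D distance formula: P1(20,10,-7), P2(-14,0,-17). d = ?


dx=-34, dy=-10, dz=-10
d = sqrt(1156+100+100) = sqrt(1356) = 36.8239

36.8239


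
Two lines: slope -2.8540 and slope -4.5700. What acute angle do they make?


m1-m2 = 1.716
1+m1*m2 = 14.04278
tan(theta) = |1.716/14.04278| = 0.122198
theta = arctan(|1.716/14.04278|) = 6.9669 degrees (acute angle)

6.9669 degrees


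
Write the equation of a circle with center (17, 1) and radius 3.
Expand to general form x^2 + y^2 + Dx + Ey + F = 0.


(x-17)^2 + (y-1)^2 = 3^2
D = -2h = -34, E = -2k = -2
F = h^2+k^2-r^2 = 289+1-9 = 281

x^2 + y^2 - 34x - 2y + 281 = 0


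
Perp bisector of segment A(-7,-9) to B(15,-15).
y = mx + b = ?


Midpoint = (4, -12)
Slope of AB = dy/dx = -6/22 = -0.2727
Perp slope = -dx/dy = 22/6 = 3.6667
b = My - (perp slope)*Mx = -12 + (22*4)/(-6) = -12 - 14.6667 = -26.6667

y = 3.6667x - 26.6667


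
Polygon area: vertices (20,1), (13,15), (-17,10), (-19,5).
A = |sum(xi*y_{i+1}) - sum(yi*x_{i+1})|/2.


sum(xi*y_{i+1}) = 20*15 + 13*10 - 17*5 - 19*1 = 326
sum(yi*x_{i+1}) = 1*13 + 15*(-17) + 10*(-19) + 5*20 = -332
Area = |326 + 332|/2 = 658/2 = 329.0000

329.0000 sq units


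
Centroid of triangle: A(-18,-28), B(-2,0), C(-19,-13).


Gx = (-18- 2- 19)/3 = -39/3 = -13.0000
Gy = (-28+0- 13)/3 = -41/3 = -13.6667

G = (-13.0000, -13.6667)


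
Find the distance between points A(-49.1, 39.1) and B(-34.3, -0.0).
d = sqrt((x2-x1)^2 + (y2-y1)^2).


dx = -34.3 + 49.1 = 14.8
dy = -0.0 - 39.1 = -39.1
d = sqrt(219.04 + 1528.81) = sqrt(1747.85) = 41.8073

41.8073


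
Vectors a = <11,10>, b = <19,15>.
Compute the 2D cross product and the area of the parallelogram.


cross = 11*15 - 10*19 = 165 - 190 = -25
Parallelogram area = |-25| = 25

cross = -25, parallelogram area = 25


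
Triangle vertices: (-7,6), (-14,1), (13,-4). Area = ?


-7*(1+ 4) = -35
-14*(-4-6) = 140
13*(6-1) = 65
sum = 170
Area = |170|/2 = 85.0000

85.0000 sq units


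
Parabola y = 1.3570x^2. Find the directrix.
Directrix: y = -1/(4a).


a = 1.3570
1/(4a) = 0.1842
directrix: y = -0.1842 = -0.1842

y = -0.1842


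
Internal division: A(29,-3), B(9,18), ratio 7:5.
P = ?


Px = (7*9 + 5*29)/12 = 208/12 = 17.3333
Py = (7*18 + 5*(-3))/12 = 111/12 = 9.2500

P = (17.3333, 9.2500)


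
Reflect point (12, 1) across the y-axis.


Reflection rule for y-axis: (-x, y)
(12, 1) -> (-12, 1)

(-12, 1)


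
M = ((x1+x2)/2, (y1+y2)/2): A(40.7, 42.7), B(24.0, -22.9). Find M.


Mx = (40.7 + 24.0)/2 = 64.7/2 = 32.3500
My = (42.7 - 22.9)/2 = 19.8/2 = 9.9000

(32.3500, 9.9000)


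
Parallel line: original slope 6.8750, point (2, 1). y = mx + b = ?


Parallel lines have equal slopes.
m2 = 6.8750
b2 = 1 - 6.8750*2 = -12.7500

y = 6.8750x - 12.7500


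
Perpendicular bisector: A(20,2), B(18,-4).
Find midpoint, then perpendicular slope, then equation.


Midpoint = (19, -1)
Slope of AB = dy/dx = -6/(-2) = 3.0000
Perp slope = -dx/dy = -2/6 = -0.3333
b = My - (perp slope)*Mx = -1 + (-2*19)/(-6) = -1 + 6.3333 = 5.3333

y = -0.3333x + 5.3333


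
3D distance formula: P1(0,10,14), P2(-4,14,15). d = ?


dx=-4, dy=4, dz=1
d = sqrt(16+16+1) = sqrt(33) = 5.7446

5.7446


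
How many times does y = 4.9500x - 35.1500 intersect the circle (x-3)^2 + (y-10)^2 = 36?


Substitute y = 4.9500x - 35.1500: (x-3)^2 + (4.9500x- 35.1500-10)^2 = 36
Expand to Ax^2 + Bx + C = 0, where b-k = -45.15
A = 1+m^2 = 25.5025
B = 2(m(b-k) - h) = 2(4.9500*(-45.15) - 3) = -452.985
C = h^2 + (b-k)^2 - r^2 = 9 + 2038.5225 - 36 = 2011.5225
disc = B^2-4AC = 205195.4102 - 205195.4102 = 0
disc = 0

1 intersection point (tangent)


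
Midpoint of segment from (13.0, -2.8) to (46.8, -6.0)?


Mx = (13.0 + 46.8)/2 = 59.8/2 = 29.9000
My = (-2.8 - 6.0)/2 = -8.8/2 = -4.4000

(29.9000, -4.4000)


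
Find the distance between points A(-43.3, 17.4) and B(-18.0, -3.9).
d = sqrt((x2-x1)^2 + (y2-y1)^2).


dx = -18.0 + 43.3 = 25.3
dy = -3.9 - 17.4 = -21.3
d = sqrt(640.09 + 453.69) = sqrt(1093.78) = 33.0723

33.0723


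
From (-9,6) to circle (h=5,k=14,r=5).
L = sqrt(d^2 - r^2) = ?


d = sqrt((-9-5)^2 + (6-14)^2) = sqrt(196+64) = 16.1245
L = sqrt(260.0000 - 25) = sqrt(235.0000) = 15.3297

15.3297


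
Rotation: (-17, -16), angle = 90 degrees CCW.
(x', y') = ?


cos(90) = 0, sin(90) = 1
x' = -17*0 + 16*1 = 16
y' = -17*1 - 16*0 = -17

(16, -17)


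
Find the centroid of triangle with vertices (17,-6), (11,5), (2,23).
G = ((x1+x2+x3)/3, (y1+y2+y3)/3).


Gx = (17+11+2)/3 = 30/3 = 10.0000
Gy = (-6+5+23)/3 = 22/3 = 7.3333

G = (10.0000, 7.3333)


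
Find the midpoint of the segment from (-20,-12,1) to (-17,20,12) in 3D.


Mx = (-20- 17)/2 = -18.5000
My = (-12+20)/2 = 4.0000
Mz = (1+12)/2 = 6.5000

M = (-18.5000, 4.0000, 6.5000)


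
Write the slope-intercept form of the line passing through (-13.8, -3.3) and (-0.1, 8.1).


m = (11.4)/(13.7) = 0.8321
b = y1 - m*x1 = -3.3 - (11.4*(-13.8))/(13.7) = -3.3 + 11.4832 = 8.1832

y = 0.8321x + 8.1832


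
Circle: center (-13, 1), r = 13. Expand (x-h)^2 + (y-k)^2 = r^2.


(x+ 13)^2 + (y-1)^2 = 13^2
D = -2h = 26, E = -2k = -2
F = h^2+k^2-r^2 = 169+1-169 = 1

x^2 + y^2 + 26x - 2y + 1 = 0


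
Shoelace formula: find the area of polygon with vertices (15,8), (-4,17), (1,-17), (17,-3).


sum(xi*y_{i+1}) = 15*17 - 4*(-17) + 1*(-3) + 17*8 = 456
sum(yi*x_{i+1}) = 8*(-4) + 17*1 - 17*17 - 3*15 = -349
Area = |456 + 349|/2 = 805/2 = 402.5000

402.5000 sq units


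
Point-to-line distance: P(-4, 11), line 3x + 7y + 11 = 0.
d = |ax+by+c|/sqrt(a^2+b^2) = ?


|3*(-4) + 7*11 + 11| = |76| = 76
sqrt(9 + 49) = sqrt(58) = 7.6158
d = 76/sqrt(58) = 9.9793

9.9793


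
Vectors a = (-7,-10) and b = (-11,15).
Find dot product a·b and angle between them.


a·b = -7*(-11) - 10*15 = 77 - 150 = -73
|a| = sqrt(49+100) = 12.2066
|b| = sqrt(121+225) = 18.6011
cos(theta) = -73/(sqrt(149)*sqrt(346)) = -73/sqrt(51554) = -0.321508
theta = arccos(-73/sqrt(51554)) = 108.7541 degrees

a·b = -73, theta = 108.7541 deg


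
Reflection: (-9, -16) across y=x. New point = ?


Reflection rule for y=x: (y, x)
(-9, -16) -> (-16, -9)

(-16, -9)


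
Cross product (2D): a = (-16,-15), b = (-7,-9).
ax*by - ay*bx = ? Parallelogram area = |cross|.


cross = -16*(-9) + 15*(-7) = 144 - 105 = 39
Parallelogram area = |39| = 39

cross = 39, parallelogram area = 39


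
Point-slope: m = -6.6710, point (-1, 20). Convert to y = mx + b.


y - 20 = -6.6710(x + 1)
y = -6.6710x + 20 + 6.6710*(-1)
y = -6.6710x + 13.3290

y = -6.6710x + 13.3290


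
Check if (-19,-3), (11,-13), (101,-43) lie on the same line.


-19*(-13+ 43) + 11*(-43+ 3) + 101*(-3+ 13)
= -570 - 440 + 1010 = 0

Yes, collinear (determinant = 0)


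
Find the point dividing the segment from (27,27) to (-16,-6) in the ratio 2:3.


Px = (2*(-16) + 3*27)/5 = 49/5 = 9.8000
Py = (2*(-6) + 3*27)/5 = 69/5 = 13.8000

P = (9.8000, 13.8000)


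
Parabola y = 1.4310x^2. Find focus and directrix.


a = 1.4310
1/(4a) = 0.1747
Focus = (0, 0.1747)
Directrix: y = -0.1747

Focus = (0, 0.1747), Directrix: y = -0.1747


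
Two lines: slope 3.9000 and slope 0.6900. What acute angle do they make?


m1-m2 = 3.21
1+m1*m2 = 3.691
tan(theta) = |3.21/3.691| = 0.869683
theta = arctan(|3.21/3.691|) = 41.0129 degrees (acute angle)

41.0129 degrees


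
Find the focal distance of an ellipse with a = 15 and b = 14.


c^2 = 15^2 - 14^2 = 225 - 196 = 29
c = sqrt(29) = 5.3852

c = 5.3852


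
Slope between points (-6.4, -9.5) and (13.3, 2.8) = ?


dy = 2.8 + 9.5 = 12.3
dx = 13.3 + 6.4 = 19.7
m = 12.3/19.7 = 0.6244

m = 0.6244


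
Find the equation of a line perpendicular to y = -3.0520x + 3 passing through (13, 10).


Perpendicular slope = -1/m1 = -1/(-3.0520) = 0.3277
b2 = y0 - m2*x0 = 10 + 13/(-3.0520) = 10 - 4.2595 = 5.7405

y = 0.3277x + 5.7405


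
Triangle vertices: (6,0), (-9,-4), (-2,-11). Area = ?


6*(-4+ 11) = 42
-9*(-11-0) = 99
-2*(0+ 4) = -8
sum = 133
Area = |133|/2 = 66.5000

66.5000 sq units


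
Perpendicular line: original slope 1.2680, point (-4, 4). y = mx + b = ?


Perpendicular slope = -1/m1 = -1/1.2680 = -0.7886
b2 = y0 - m2*x0 = 4 - 4/1.2680 = 4 - 3.1546 = 0.8454

y = -0.7886x + 0.8454


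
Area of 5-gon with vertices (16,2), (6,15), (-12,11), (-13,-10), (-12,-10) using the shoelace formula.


sum(xi*y_{i+1}) = 16*15 + 6*11 - 12*(-10) - 13*(-10) - 12*2 = 532
sum(yi*x_{i+1}) = 2*6 + 15*(-12) + 11*(-13) - 10*(-12) - 10*16 = -351
Area = |532 + 351|/2 = 883/2 = 441.5000

441.5000 sq units


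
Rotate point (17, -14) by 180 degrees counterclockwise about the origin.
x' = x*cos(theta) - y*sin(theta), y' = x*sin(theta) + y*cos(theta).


cos(180) = -1, sin(180) = 0
x' = 17*(-1) + 14*0 = -17
y' = 17*0 - 14*(-1) = 14

(-17, 14)


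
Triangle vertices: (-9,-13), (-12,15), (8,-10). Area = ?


-9*(15+ 10) = -225
-12*(-10+ 13) = -36
8*(-13-15) = -224
sum = -485
Area = |-485|/2 = 242.5000

242.5000 sq units


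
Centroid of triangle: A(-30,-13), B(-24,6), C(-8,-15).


Gx = (-30- 24- 8)/3 = -62/3 = -20.6667
Gy = (-13+6- 15)/3 = -22/3 = -7.3333

G = (-20.6667, -7.3333)


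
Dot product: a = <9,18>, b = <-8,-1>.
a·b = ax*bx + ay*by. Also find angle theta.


a·b = 9*(-8) + 18*(-1) = -72 - 18 = -90
|a| = sqrt(81+324) = 20.1246
|b| = sqrt(64+1) = 8.0623
cos(theta) = -90/(sqrt(405)*sqrt(65)) = -90/sqrt(26325) = -0.554700
theta = arccos(-90/sqrt(26325)) = 123.6901 degrees

a·b = -90, theta = 123.6901 deg


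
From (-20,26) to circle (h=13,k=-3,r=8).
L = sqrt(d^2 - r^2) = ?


d = sqrt((-20-13)^2 + (26+ 3)^2) = sqrt(1089+841) = 43.9318
L = sqrt(1930.0000 - 64) = sqrt(1866.0000) = 43.1972

43.1972


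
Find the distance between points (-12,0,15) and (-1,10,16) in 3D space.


dx=11, dy=10, dz=1
d = sqrt(121+100+1) = sqrt(222) = 14.8997

14.8997


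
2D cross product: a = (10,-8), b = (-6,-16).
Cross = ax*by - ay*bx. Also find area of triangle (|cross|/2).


cross = 10*(-16) + 8*(-6) = -160 - 48 = -208
Triangle area = |-208|/2 = 208/2 = 104.0000

cross = -208, triangle area = 104.0000


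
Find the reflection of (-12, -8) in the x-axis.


Reflection rule for x-axis: (x, -y)
(-12, -8) -> (-12, 8)

(-12, 8)


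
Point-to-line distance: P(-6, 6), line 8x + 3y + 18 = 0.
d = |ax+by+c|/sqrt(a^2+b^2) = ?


|8*(-6) + 3*6 + 18| = |-12| = 12
sqrt(64 + 9) = sqrt(73) = 8.5440
d = 12/sqrt(73) = 1.4045

1.4045


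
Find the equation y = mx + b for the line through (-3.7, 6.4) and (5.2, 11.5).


m = (5.1)/(8.9) = 0.5730
b = y1 - m*x1 = 6.4 - (5.1*(-3.7))/(8.9) = 6.4 + 2.1202 = 8.5202

y = 0.5730x + 8.5202


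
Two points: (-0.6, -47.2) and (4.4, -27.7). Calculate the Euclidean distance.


dx = 4.4 + 0.6 = 5.0
dy = -27.7 + 47.2 = 19.5
d = sqrt(25.0 + 380.25) = sqrt(405.25) = 20.1308

20.1308


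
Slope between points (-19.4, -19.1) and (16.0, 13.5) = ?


dy = 13.5 + 19.1 = 32.6
dx = 16.0 + 19.4 = 35.4
m = 32.6/35.4 = 0.9209

m = 0.9209


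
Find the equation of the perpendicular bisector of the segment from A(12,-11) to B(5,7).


Midpoint = (8.5, -2)
Slope of AB = dy/dx = 18/(-7) = -2.5714
Perp slope = -dx/dy = 7/18 = 0.3889
b = My - (perp slope)*Mx = -2 + (-7*8.5)/18 = -2 - 3.3056 = -5.3056

y = 0.3889x - 5.3056


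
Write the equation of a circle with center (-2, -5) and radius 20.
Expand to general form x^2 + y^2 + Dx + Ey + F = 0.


(x+ 2)^2 + (y+ 5)^2 = 20^2
D = -2h = 4, E = -2k = 10
F = h^2+k^2-r^2 = 4+25-400 = -371

x^2 + y^2 + 4x + 10y - 371 = 0


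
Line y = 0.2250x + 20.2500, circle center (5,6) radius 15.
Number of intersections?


Substitute y = 0.2250x + 20.2500: (x-5)^2 + (0.2250x+20.2500-6)^2 = 225
Expand to Ax^2 + Bx + C = 0, where b-k = 14.25
A = 1+m^2 = 1.050625
B = 2(m(b-k) - h) = 2(0.2250*14.25 - 5) = -3.5875
C = h^2 + (b-k)^2 - r^2 = 25 + 203.0625 - 225 = 3.0625
disc = B^2-4AC = 12.8702 - 12.8702 = 0
disc = 0

1 intersection point (tangent)


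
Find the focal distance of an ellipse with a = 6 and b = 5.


c^2 = 6^2 - 5^2 = 36 - 25 = 11
c = sqrt(11) = 3.3166

c = 3.3166


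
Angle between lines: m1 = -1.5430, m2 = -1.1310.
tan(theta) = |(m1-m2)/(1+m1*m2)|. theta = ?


m1-m2 = -0.412
1+m1*m2 = 2.745133
tan(theta) = |-0.412/2.745133| = 0.150084
theta = arctan(|-0.412/2.745133|) = 8.5355 degrees (acute angle)

8.5355 degrees


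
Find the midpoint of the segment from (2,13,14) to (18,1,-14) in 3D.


Mx = (2+18)/2 = 10.0000
My = (13+1)/2 = 7.0000
Mz = (14- 14)/2 = 0

M = (10.0000, 7.0000, 0)


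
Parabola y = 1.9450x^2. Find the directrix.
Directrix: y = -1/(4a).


a = 1.9450
1/(4a) = 0.1285
directrix: y = -0.1285 = -0.1285

y = -0.1285


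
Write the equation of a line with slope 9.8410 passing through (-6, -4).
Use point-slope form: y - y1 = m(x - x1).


y + 4 = 9.8410(x + 6)
y = 9.8410x - 4 - 9.8410*(-6)
y = 9.8410x + 55.0460

y = 9.8410x + 55.0460


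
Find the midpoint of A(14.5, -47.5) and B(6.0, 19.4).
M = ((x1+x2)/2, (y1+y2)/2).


Mx = (14.5 + 6.0)/2 = 20.5/2 = 10.2500
My = (-47.5 + 19.4)/2 = -28.1/2 = -14.0500

(10.2500, -14.0500)


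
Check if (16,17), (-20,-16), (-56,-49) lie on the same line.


16*(-16+ 49) - 20*(-49-17) - 56*(17+ 16)
= 528 + 1320 - 1848 = 0

Yes, collinear (determinant = 0)


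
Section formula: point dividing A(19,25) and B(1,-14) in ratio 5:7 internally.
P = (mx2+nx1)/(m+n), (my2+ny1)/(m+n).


Px = (5*1 + 7*19)/12 = 138/12 = 11.5000
Py = (5*(-14) + 7*25)/12 = 105/12 = 8.7500

P = (11.5000, 8.7500)


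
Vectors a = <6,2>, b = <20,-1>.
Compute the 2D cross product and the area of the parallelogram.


cross = 6*(-1) - 2*20 = -6 - 40 = -46
Parallelogram area = |-46| = 46

cross = -46, parallelogram area = 46


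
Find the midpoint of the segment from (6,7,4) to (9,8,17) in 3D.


Mx = (6+9)/2 = 7.5000
My = (7+8)/2 = 7.5000
Mz = (4+17)/2 = 10.5000

M = (7.5000, 7.5000, 10.5000)


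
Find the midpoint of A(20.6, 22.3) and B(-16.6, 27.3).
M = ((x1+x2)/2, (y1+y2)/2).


Mx = (20.6 - 16.6)/2 = 4.0/2 = 2.0000
My = (22.3 + 27.3)/2 = 49.6/2 = 24.8000

(2.0000, 24.8000)


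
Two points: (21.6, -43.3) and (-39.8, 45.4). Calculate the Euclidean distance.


dx = -39.8 - 21.6 = -61.4
dy = 45.4 + 43.3 = 88.7
d = sqrt(3769.96 + 7867.69) = sqrt(11637.65) = 107.8779

107.8779


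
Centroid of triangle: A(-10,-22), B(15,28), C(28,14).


Gx = (-10+15+28)/3 = 33/3 = 11.0000
Gy = (-22+28+14)/3 = 20/3 = 6.6667

G = (11.0000, 6.6667)


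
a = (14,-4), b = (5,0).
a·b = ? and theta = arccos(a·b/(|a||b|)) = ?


a·b = 14*5 - 4*0 = 70 + 0 = 70
|a| = sqrt(196+16) = 14.5602
|b| = sqrt(25+0) = 5.0000
cos(theta) = 70/(sqrt(212)*sqrt(25)) = 70/sqrt(5300) = 0.961524
theta = arccos(70/sqrt(5300)) = 15.9454 degrees

a·b = 70, theta = 15.9454 deg


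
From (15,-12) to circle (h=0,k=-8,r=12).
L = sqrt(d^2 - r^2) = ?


d = sqrt((15-0)^2 + (-12+ 8)^2) = sqrt(225+16) = 15.5242
L = sqrt(241.0000 - 144) = sqrt(97.0000) = 9.8489

9.8489


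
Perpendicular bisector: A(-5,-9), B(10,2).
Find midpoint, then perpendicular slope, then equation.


Midpoint = (2.5, -3.5)
Slope of AB = dy/dx = 11/15 = 0.7333
Perp slope = -dx/dy = -15/11 = -1.3636
b = My - (perp slope)*Mx = -3.5 + (15*2.5)/11 = -3.5 + 3.4091 = -0.0909

y = -1.3636x - 0.0909


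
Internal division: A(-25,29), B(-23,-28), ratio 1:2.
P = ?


Px = (1*(-23) + 2*(-25))/3 = -73/3 = -24.3333
Py = (1*(-28) + 2*29)/3 = 30/3 = 10.0000

P = (-24.3333, 10.0000)


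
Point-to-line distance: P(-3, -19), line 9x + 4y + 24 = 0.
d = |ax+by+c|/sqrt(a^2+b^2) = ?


|9*(-3) + 4*(-19) + 24| = |-79| = 79
sqrt(81 + 16) = sqrt(97) = 9.8489
d = 79/sqrt(97) = 8.0212

8.0212


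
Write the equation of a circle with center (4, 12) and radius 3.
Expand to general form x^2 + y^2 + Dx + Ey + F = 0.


(x-4)^2 + (y-12)^2 = 3^2
D = -2h = -8, E = -2k = -24
F = h^2+k^2-r^2 = 16+144-9 = 151

x^2 + y^2 - 8x - 24y + 151 = 0


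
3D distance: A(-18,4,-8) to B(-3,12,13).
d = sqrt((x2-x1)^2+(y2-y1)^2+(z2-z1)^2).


dx=15, dy=8, dz=21
d = sqrt(225+64+441) = sqrt(730) = 27.0185

27.0185


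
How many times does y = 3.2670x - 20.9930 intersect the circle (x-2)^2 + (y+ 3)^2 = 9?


Substitute y = 3.2670x - 20.9930: (x-2)^2 + (3.2670x- 20.9930+ 3)^2 = 9
Expand to Ax^2 + Bx + C = 0, where b-k = -17.993
A = 1+m^2 = 11.673289
B = 2(m(b-k) - h) = 2(3.2670*(-17.993) - 2) = -121.566262
C = h^2 + (b-k)^2 - r^2 = 4 + 323.748049 - 9 = 318.748049
disc = B^2-4AC = 14778.3561 - 14883.3524 = -104.9963
disc < 0

0 intersection points


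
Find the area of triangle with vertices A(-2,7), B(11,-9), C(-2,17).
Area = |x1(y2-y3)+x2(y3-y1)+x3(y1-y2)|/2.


-2*(-9-17) = 52
11*(17-7) = 110
-2*(7+ 9) = -32
sum = 130
Area = |130|/2 = 65.0000

65.0000 sq units


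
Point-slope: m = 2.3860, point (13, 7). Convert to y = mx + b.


y - 7 = 2.3860(x - 13)
y = 2.3860x + 7 - 2.3860*13
y = 2.3860x - 24.0180

y = 2.3860x - 24.0180


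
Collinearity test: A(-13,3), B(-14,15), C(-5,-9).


-13*(15+ 9) - 14*(-9-3) - 5*(3-15)
= -312 + 168 + 60 = -84

No, not collinear (determinant = -84)


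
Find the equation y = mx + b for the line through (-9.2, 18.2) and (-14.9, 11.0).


m = (-7.2)/(-5.7) = 1.2632
b = y1 - m*x1 = 18.2 - (-7.2*(-9.2))/(-5.7) = 18.2 + 11.6211 = 29.8211

y = 1.2632x + 29.8211


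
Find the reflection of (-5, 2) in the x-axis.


Reflection rule for x-axis: (x, -y)
(-5, 2) -> (-5, -2)

(-5, -2)


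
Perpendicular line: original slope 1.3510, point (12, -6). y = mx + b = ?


Perpendicular slope = -1/m1 = -1/1.3510 = -0.7402
b2 = y0 - m2*x0 = -6 + 12/1.3510 = -6 + 8.8823 = 2.8823

y = -0.7402x + 2.8823


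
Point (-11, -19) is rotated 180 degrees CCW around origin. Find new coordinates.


cos(180) = -1, sin(180) = 0
x' = -11*(-1) + 19*0 = 11
y' = -11*0 - 19*(-1) = 19

(11, 19)


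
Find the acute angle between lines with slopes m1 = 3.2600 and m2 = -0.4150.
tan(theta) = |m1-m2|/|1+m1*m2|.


m1-m2 = 3.675
1+m1*m2 = -0.3529
tan(theta) = |3.675/(-0.3529)| = 10.413715
theta = arctan(|3.675/(-0.3529)|) = 84.5149 degrees (acute angle)

84.5149 degrees


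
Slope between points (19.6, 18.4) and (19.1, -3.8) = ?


dy = -3.8 - 18.4 = -22.2
dx = 19.1 - 19.6 = -0.5
m = -22.2/(-0.5) = 44.4000

m = 44.4000


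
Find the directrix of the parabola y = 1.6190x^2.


a = 1.6190
1/(4a) = 0.1544
directrix: y = -0.1544 = -0.1544

y = -0.1544


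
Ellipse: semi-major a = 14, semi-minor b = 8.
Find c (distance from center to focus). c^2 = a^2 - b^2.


c^2 = 14^2 - 8^2 = 196 - 64 = 132
c = sqrt(132) = 11.4891

c = 11.4891


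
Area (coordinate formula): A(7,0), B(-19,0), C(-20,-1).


7*(0+ 1) = 7
-19*(-1-0) = 19
-20*(0-0) = 0
sum = 26
Area = |26|/2 = 13.0000

13.0000 sq units


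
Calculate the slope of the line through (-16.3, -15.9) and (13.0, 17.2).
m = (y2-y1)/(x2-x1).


dy = 17.2 + 15.9 = 33.1
dx = 13.0 + 16.3 = 29.3
m = 33.1/29.3 = 1.1297

m = 1.1297


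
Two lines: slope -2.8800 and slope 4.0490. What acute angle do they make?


m1-m2 = -6.929
1+m1*m2 = -10.66112
tan(theta) = |-6.929/(-10.66112)| = 0.649932
theta = arctan(|-6.929/(-10.66112)|) = 33.0211 degrees (acute angle)

33.0211 degrees


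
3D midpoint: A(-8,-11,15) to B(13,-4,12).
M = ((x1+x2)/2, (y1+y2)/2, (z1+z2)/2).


Mx = (-8+13)/2 = 2.5000
My = (-11- 4)/2 = -7.5000
Mz = (15+12)/2 = 13.5000

M = (2.5000, -7.5000, 13.5000)


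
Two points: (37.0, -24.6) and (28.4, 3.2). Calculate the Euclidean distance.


dx = 28.4 - 37.0 = -8.6
dy = 3.2 + 24.6 = 27.8
d = sqrt(73.96 + 772.84) = sqrt(846.8) = 29.0998

29.0998


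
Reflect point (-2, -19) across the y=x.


Reflection rule for y=x: (y, x)
(-2, -19) -> (-19, -2)

(-19, -2)


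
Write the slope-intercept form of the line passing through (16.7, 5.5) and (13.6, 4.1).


m = (-1.4)/(-3.1) = 0.4516
b = y1 - m*x1 = 5.5 - (-1.4*16.7)/(-3.1) = 5.5 - 7.5419 = -2.0419

y = 0.4516x - 2.0419


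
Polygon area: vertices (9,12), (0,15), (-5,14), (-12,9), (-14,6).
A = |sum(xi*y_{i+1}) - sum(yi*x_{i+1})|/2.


sum(xi*y_{i+1}) = 9*15 + 0*14 - 5*9 - 12*6 - 14*12 = -150
sum(yi*x_{i+1}) = 12*0 + 15*(-5) + 14*(-12) + 9*(-14) + 6*9 = -315
Area = |-150 + 315|/2 = 165/2 = 82.5000

82.5000 sq units


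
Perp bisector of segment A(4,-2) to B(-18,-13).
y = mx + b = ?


Midpoint = (-7, -7.5)
Slope of AB = dy/dx = -11/(-22) = 0.5000
Perp slope = -dx/dy = -22/11 = -2.0000
b = My - (perp slope)*Mx = -7.5 + (-22*(-7))/(-11) = -7.5 - 14.0000 = -21.5000

y = -2.0000x - 21.5000


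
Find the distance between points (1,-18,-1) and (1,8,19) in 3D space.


dx=0, dy=26, dz=20
d = sqrt(0+676+400) = sqrt(1076) = 32.8024

32.8024


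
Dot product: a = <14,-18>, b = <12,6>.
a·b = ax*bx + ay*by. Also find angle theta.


a·b = 14*12 - 18*6 = 168 - 108 = 60
|a| = sqrt(196+324) = 22.8035
|b| = sqrt(144+36) = 13.4164
cos(theta) = 60/(sqrt(520)*sqrt(180)) = 60/sqrt(93600) = 0.196116
theta = arccos(60/sqrt(93600)) = 78.6901 degrees

a·b = 60, theta = 78.6901 deg


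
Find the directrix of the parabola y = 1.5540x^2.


a = 1.5540
1/(4a) = 0.1609
directrix: y = -0.1609 = -0.1609

y = -0.1609


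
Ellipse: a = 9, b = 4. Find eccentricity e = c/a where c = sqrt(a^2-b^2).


c = sqrt(81-16) = sqrt(65) = 8.0623
e = c/a = sqrt(65)/9 = 0.8958

e = 0.8958


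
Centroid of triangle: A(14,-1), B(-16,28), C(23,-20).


Gx = (14- 16+23)/3 = 21/3 = 7.0000
Gy = (-1+28- 20)/3 = 7/3 = 2.3333

G = (7.0000, 2.3333)


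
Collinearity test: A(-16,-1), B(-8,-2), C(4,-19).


-16*(-2+ 19) - 8*(-19+ 1) + 4*(-1+ 2)
= -272 + 144 + 4 = -124

No, not collinear (determinant = -124)


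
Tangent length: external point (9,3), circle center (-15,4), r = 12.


d = sqrt((9+ 15)^2 + (3-4)^2) = sqrt(576+1) = 24.0208
L = sqrt(577.0000 - 144) = sqrt(433.0000) = 20.8087

20.8087


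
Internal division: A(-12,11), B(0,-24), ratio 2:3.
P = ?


Px = (2*0 + 3*(-12))/5 = -36/5 = -7.2000
Py = (2*(-24) + 3*11)/5 = -15/5 = -3.0000

P = (-7.2000, -3.0000)


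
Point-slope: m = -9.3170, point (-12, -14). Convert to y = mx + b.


y + 14 = -9.3170(x + 12)
y = -9.3170x - 14 + 9.3170*(-12)
y = -9.3170x - 125.8040

y = -9.3170x - 125.8040


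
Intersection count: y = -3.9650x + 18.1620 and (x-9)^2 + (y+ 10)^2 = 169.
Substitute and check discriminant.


Substitute y = -3.9650x + 18.1620: (x-9)^2 + (-3.9650x+18.1620+ 10)^2 = 169
Expand to Ax^2 + Bx + C = 0, where b-k = 28.162
A = 1+m^2 = 16.721225
B = 2(m(b-k) - h) = 2(-3.9650*28.162 - 9) = -241.32466
C = h^2 + (b-k)^2 - r^2 = 81 + 793.098244 - 169 = 705.098244
disc = B^2-4AC = 58237.5915 - 47160.4255 = 11077.1660
disc > 0

2 intersection points


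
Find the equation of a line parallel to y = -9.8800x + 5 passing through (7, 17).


Parallel lines have equal slopes.
m2 = -9.8800
b2 = 17 + 9.8800*7 = 86.1600

y = -9.8800x + 86.1600


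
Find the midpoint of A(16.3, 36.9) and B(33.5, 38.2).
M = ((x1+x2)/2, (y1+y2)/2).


Mx = (16.3 + 33.5)/2 = 49.8/2 = 24.9000
My = (36.9 + 38.2)/2 = 75.1/2 = 37.5500

(24.9000, 37.5500)
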